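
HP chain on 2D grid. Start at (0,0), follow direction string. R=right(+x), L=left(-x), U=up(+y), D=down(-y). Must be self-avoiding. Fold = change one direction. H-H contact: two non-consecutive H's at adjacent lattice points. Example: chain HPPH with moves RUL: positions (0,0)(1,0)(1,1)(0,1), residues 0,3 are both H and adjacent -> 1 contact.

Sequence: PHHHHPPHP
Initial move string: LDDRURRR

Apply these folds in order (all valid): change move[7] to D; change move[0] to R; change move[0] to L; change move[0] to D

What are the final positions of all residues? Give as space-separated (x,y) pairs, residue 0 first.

Answer: (0,0) (0,-1) (0,-2) (0,-3) (1,-3) (1,-2) (2,-2) (3,-2) (3,-3)

Derivation:
Initial moves: LDDRURRR
Fold: move[7]->D => LDDRURRD (positions: [(0, 0), (-1, 0), (-1, -1), (-1, -2), (0, -2), (0, -1), (1, -1), (2, -1), (2, -2)])
Fold: move[0]->R => RDDRURRD (positions: [(0, 0), (1, 0), (1, -1), (1, -2), (2, -2), (2, -1), (3, -1), (4, -1), (4, -2)])
Fold: move[0]->L => LDDRURRD (positions: [(0, 0), (-1, 0), (-1, -1), (-1, -2), (0, -2), (0, -1), (1, -1), (2, -1), (2, -2)])
Fold: move[0]->D => DDDRURRD (positions: [(0, 0), (0, -1), (0, -2), (0, -3), (1, -3), (1, -2), (2, -2), (3, -2), (3, -3)])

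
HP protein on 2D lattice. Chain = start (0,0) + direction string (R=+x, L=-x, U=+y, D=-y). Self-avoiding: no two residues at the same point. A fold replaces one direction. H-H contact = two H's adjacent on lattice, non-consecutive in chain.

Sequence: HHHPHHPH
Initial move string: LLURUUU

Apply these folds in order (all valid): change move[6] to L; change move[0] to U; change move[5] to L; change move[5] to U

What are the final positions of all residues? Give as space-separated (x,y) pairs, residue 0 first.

Initial moves: LLURUUU
Fold: move[6]->L => LLURUUL (positions: [(0, 0), (-1, 0), (-2, 0), (-2, 1), (-1, 1), (-1, 2), (-1, 3), (-2, 3)])
Fold: move[0]->U => ULURUUL (positions: [(0, 0), (0, 1), (-1, 1), (-1, 2), (0, 2), (0, 3), (0, 4), (-1, 4)])
Fold: move[5]->L => ULURULL (positions: [(0, 0), (0, 1), (-1, 1), (-1, 2), (0, 2), (0, 3), (-1, 3), (-2, 3)])
Fold: move[5]->U => ULURUUL (positions: [(0, 0), (0, 1), (-1, 1), (-1, 2), (0, 2), (0, 3), (0, 4), (-1, 4)])

Answer: (0,0) (0,1) (-1,1) (-1,2) (0,2) (0,3) (0,4) (-1,4)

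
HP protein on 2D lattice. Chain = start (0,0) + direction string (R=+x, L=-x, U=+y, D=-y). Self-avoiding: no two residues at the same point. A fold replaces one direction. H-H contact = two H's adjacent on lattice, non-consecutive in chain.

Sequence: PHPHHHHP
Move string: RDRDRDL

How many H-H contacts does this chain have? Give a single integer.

Positions: [(0, 0), (1, 0), (1, -1), (2, -1), (2, -2), (3, -2), (3, -3), (2, -3)]
No H-H contacts found.

Answer: 0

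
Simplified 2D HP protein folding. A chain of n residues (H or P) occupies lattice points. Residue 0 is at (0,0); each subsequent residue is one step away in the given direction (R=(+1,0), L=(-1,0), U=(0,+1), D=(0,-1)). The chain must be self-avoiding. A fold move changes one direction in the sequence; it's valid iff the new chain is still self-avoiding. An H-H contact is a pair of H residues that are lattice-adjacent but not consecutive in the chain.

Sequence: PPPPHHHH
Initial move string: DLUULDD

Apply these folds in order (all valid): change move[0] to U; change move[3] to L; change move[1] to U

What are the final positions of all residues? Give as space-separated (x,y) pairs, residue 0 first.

Answer: (0,0) (0,1) (0,2) (0,3) (-1,3) (-2,3) (-2,2) (-2,1)

Derivation:
Initial moves: DLUULDD
Fold: move[0]->U => ULUULDD (positions: [(0, 0), (0, 1), (-1, 1), (-1, 2), (-1, 3), (-2, 3), (-2, 2), (-2, 1)])
Fold: move[3]->L => ULULLDD (positions: [(0, 0), (0, 1), (-1, 1), (-1, 2), (-2, 2), (-3, 2), (-3, 1), (-3, 0)])
Fold: move[1]->U => UUULLDD (positions: [(0, 0), (0, 1), (0, 2), (0, 3), (-1, 3), (-2, 3), (-2, 2), (-2, 1)])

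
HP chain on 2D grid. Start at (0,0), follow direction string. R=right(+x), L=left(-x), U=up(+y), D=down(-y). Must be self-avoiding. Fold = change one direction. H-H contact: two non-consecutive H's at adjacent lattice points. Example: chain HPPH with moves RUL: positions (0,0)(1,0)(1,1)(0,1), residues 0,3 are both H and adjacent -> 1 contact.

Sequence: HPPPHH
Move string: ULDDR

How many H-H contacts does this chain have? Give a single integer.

Positions: [(0, 0), (0, 1), (-1, 1), (-1, 0), (-1, -1), (0, -1)]
H-H contact: residue 0 @(0,0) - residue 5 @(0, -1)

Answer: 1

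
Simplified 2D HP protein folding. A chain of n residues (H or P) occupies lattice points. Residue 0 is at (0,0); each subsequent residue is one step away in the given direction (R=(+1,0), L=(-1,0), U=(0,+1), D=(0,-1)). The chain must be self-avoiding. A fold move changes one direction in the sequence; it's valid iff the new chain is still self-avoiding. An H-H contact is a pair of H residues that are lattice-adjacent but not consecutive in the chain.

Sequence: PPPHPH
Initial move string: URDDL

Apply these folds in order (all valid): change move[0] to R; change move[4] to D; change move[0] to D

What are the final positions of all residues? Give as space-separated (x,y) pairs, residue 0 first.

Initial moves: URDDL
Fold: move[0]->R => RRDDL (positions: [(0, 0), (1, 0), (2, 0), (2, -1), (2, -2), (1, -2)])
Fold: move[4]->D => RRDDD (positions: [(0, 0), (1, 0), (2, 0), (2, -1), (2, -2), (2, -3)])
Fold: move[0]->D => DRDDD (positions: [(0, 0), (0, -1), (1, -1), (1, -2), (1, -3), (1, -4)])

Answer: (0,0) (0,-1) (1,-1) (1,-2) (1,-3) (1,-4)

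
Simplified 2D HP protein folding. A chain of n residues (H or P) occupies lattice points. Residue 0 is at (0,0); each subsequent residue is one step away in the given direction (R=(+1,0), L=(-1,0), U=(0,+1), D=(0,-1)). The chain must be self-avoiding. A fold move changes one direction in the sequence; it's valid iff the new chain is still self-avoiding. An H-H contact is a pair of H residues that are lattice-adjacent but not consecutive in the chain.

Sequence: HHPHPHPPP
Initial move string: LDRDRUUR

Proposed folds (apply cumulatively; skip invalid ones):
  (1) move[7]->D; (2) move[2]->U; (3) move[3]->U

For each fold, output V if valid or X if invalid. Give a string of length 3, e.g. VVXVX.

Initial: LDRDRUUR -> [(0, 0), (-1, 0), (-1, -1), (0, -1), (0, -2), (1, -2), (1, -1), (1, 0), (2, 0)]
Fold 1: move[7]->D => LDRDRUUD INVALID (collision), skipped
Fold 2: move[2]->U => LDUDRUUR INVALID (collision), skipped
Fold 3: move[3]->U => LDRURUUR INVALID (collision), skipped

Answer: XXX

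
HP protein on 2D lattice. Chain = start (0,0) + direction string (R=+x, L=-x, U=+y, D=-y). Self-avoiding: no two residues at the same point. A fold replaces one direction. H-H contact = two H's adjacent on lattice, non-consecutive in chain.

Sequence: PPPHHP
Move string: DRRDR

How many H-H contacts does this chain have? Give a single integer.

Positions: [(0, 0), (0, -1), (1, -1), (2, -1), (2, -2), (3, -2)]
No H-H contacts found.

Answer: 0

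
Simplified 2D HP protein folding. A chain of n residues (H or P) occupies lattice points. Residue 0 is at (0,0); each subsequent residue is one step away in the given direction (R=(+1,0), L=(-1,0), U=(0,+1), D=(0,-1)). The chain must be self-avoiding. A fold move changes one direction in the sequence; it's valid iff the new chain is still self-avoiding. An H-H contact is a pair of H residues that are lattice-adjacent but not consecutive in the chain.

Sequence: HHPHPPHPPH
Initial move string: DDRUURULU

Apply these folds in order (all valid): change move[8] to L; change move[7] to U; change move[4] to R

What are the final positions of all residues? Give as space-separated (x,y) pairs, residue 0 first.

Initial moves: DDRUURULU
Fold: move[8]->L => DDRUURULL (positions: [(0, 0), (0, -1), (0, -2), (1, -2), (1, -1), (1, 0), (2, 0), (2, 1), (1, 1), (0, 1)])
Fold: move[7]->U => DDRUURUUL (positions: [(0, 0), (0, -1), (0, -2), (1, -2), (1, -1), (1, 0), (2, 0), (2, 1), (2, 2), (1, 2)])
Fold: move[4]->R => DDRURRUUL (positions: [(0, 0), (0, -1), (0, -2), (1, -2), (1, -1), (2, -1), (3, -1), (3, 0), (3, 1), (2, 1)])

Answer: (0,0) (0,-1) (0,-2) (1,-2) (1,-1) (2,-1) (3,-1) (3,0) (3,1) (2,1)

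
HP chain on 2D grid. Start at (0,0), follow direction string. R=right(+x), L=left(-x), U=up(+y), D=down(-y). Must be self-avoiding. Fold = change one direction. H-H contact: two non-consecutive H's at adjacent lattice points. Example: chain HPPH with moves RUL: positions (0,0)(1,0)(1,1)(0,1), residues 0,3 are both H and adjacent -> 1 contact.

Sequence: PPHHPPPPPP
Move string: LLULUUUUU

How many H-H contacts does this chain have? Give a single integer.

Positions: [(0, 0), (-1, 0), (-2, 0), (-2, 1), (-3, 1), (-3, 2), (-3, 3), (-3, 4), (-3, 5), (-3, 6)]
No H-H contacts found.

Answer: 0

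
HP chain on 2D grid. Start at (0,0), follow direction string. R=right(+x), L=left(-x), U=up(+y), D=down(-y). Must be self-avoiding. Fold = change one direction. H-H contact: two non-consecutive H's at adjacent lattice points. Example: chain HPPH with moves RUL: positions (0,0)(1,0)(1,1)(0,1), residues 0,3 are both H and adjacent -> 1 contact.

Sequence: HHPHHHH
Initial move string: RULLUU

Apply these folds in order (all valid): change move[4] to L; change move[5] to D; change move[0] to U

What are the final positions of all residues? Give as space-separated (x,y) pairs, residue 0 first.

Initial moves: RULLUU
Fold: move[4]->L => RULLLU (positions: [(0, 0), (1, 0), (1, 1), (0, 1), (-1, 1), (-2, 1), (-2, 2)])
Fold: move[5]->D => RULLLD (positions: [(0, 0), (1, 0), (1, 1), (0, 1), (-1, 1), (-2, 1), (-2, 0)])
Fold: move[0]->U => UULLLD (positions: [(0, 0), (0, 1), (0, 2), (-1, 2), (-2, 2), (-3, 2), (-3, 1)])

Answer: (0,0) (0,1) (0,2) (-1,2) (-2,2) (-3,2) (-3,1)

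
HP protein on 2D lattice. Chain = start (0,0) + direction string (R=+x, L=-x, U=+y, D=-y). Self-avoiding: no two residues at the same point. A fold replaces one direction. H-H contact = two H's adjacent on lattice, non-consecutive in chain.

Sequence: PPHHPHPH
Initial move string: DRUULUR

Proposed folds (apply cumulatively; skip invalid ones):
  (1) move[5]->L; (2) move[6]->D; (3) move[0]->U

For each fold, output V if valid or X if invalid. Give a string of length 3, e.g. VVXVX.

Answer: XXV

Derivation:
Initial: DRUULUR -> [(0, 0), (0, -1), (1, -1), (1, 0), (1, 1), (0, 1), (0, 2), (1, 2)]
Fold 1: move[5]->L => DRUULLR INVALID (collision), skipped
Fold 2: move[6]->D => DRUULUD INVALID (collision), skipped
Fold 3: move[0]->U => URUULUR VALID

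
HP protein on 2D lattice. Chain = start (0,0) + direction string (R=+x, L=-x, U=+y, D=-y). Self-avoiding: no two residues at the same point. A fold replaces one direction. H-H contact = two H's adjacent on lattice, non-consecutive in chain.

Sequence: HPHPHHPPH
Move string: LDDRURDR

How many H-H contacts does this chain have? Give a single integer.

Positions: [(0, 0), (-1, 0), (-1, -1), (-1, -2), (0, -2), (0, -1), (1, -1), (1, -2), (2, -2)]
H-H contact: residue 0 @(0,0) - residue 5 @(0, -1)
H-H contact: residue 2 @(-1,-1) - residue 5 @(0, -1)

Answer: 2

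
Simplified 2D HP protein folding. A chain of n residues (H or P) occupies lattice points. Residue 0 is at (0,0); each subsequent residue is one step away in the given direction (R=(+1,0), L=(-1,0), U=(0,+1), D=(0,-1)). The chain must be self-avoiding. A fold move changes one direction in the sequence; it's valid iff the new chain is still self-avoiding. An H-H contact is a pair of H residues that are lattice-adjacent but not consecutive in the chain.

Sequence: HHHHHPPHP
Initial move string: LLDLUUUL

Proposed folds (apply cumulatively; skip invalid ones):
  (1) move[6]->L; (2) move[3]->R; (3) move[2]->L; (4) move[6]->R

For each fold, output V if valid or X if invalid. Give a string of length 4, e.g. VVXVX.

Answer: VXVX

Derivation:
Initial: LLDLUUUL -> [(0, 0), (-1, 0), (-2, 0), (-2, -1), (-3, -1), (-3, 0), (-3, 1), (-3, 2), (-4, 2)]
Fold 1: move[6]->L => LLDLUULL VALID
Fold 2: move[3]->R => LLDRUULL INVALID (collision), skipped
Fold 3: move[2]->L => LLLLUULL VALID
Fold 4: move[6]->R => LLLLUURL INVALID (collision), skipped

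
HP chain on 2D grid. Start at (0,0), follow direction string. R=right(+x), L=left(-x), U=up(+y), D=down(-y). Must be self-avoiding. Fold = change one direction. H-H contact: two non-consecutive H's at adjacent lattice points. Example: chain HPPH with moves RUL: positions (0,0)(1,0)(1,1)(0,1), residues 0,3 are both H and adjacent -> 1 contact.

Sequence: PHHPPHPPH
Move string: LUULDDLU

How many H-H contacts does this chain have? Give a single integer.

Answer: 2

Derivation:
Positions: [(0, 0), (-1, 0), (-1, 1), (-1, 2), (-2, 2), (-2, 1), (-2, 0), (-3, 0), (-3, 1)]
H-H contact: residue 2 @(-1,1) - residue 5 @(-2, 1)
H-H contact: residue 5 @(-2,1) - residue 8 @(-3, 1)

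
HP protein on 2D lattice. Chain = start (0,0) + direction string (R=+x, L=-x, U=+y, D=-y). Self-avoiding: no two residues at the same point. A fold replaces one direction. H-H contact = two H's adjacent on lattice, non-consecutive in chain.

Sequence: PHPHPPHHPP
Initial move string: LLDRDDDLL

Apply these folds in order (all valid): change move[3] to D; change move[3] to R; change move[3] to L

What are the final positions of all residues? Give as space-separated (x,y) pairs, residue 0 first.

Answer: (0,0) (-1,0) (-2,0) (-2,-1) (-3,-1) (-3,-2) (-3,-3) (-3,-4) (-4,-4) (-5,-4)

Derivation:
Initial moves: LLDRDDDLL
Fold: move[3]->D => LLDDDDDLL (positions: [(0, 0), (-1, 0), (-2, 0), (-2, -1), (-2, -2), (-2, -3), (-2, -4), (-2, -5), (-3, -5), (-4, -5)])
Fold: move[3]->R => LLDRDDDLL (positions: [(0, 0), (-1, 0), (-2, 0), (-2, -1), (-1, -1), (-1, -2), (-1, -3), (-1, -4), (-2, -4), (-3, -4)])
Fold: move[3]->L => LLDLDDDLL (positions: [(0, 0), (-1, 0), (-2, 0), (-2, -1), (-3, -1), (-3, -2), (-3, -3), (-3, -4), (-4, -4), (-5, -4)])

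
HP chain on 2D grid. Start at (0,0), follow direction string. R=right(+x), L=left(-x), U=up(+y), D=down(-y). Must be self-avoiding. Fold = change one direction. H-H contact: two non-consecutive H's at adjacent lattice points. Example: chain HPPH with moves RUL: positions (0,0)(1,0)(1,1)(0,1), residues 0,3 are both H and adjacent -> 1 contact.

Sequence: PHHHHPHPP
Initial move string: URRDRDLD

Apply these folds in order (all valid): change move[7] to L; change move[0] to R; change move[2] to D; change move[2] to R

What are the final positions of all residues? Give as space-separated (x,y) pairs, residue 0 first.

Initial moves: URRDRDLD
Fold: move[7]->L => URRDRDLL (positions: [(0, 0), (0, 1), (1, 1), (2, 1), (2, 0), (3, 0), (3, -1), (2, -1), (1, -1)])
Fold: move[0]->R => RRRDRDLL (positions: [(0, 0), (1, 0), (2, 0), (3, 0), (3, -1), (4, -1), (4, -2), (3, -2), (2, -2)])
Fold: move[2]->D => RRDDRDLL (positions: [(0, 0), (1, 0), (2, 0), (2, -1), (2, -2), (3, -2), (3, -3), (2, -3), (1, -3)])
Fold: move[2]->R => RRRDRDLL (positions: [(0, 0), (1, 0), (2, 0), (3, 0), (3, -1), (4, -1), (4, -2), (3, -2), (2, -2)])

Answer: (0,0) (1,0) (2,0) (3,0) (3,-1) (4,-1) (4,-2) (3,-2) (2,-2)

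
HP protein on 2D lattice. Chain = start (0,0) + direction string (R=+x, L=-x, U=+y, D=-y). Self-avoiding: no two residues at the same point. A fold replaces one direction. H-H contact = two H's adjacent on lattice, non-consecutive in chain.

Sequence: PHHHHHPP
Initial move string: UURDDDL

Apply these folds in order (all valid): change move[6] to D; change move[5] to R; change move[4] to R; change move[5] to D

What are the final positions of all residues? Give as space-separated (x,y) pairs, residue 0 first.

Answer: (0,0) (0,1) (0,2) (1,2) (1,1) (2,1) (2,0) (2,-1)

Derivation:
Initial moves: UURDDDL
Fold: move[6]->D => UURDDDD (positions: [(0, 0), (0, 1), (0, 2), (1, 2), (1, 1), (1, 0), (1, -1), (1, -2)])
Fold: move[5]->R => UURDDRD (positions: [(0, 0), (0, 1), (0, 2), (1, 2), (1, 1), (1, 0), (2, 0), (2, -1)])
Fold: move[4]->R => UURDRRD (positions: [(0, 0), (0, 1), (0, 2), (1, 2), (1, 1), (2, 1), (3, 1), (3, 0)])
Fold: move[5]->D => UURDRDD (positions: [(0, 0), (0, 1), (0, 2), (1, 2), (1, 1), (2, 1), (2, 0), (2, -1)])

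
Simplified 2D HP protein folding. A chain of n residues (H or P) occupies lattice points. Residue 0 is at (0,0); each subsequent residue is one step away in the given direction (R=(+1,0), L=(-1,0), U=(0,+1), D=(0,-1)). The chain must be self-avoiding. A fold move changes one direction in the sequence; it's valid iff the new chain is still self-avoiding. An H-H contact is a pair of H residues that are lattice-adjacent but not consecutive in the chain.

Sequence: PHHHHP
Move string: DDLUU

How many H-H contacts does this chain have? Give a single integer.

Answer: 1

Derivation:
Positions: [(0, 0), (0, -1), (0, -2), (-1, -2), (-1, -1), (-1, 0)]
H-H contact: residue 1 @(0,-1) - residue 4 @(-1, -1)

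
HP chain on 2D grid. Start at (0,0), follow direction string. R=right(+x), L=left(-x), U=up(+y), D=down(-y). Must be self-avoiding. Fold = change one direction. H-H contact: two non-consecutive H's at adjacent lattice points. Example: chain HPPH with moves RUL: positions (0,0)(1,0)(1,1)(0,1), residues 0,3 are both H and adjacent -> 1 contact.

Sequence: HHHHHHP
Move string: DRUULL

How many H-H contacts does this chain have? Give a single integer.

Answer: 2

Derivation:
Positions: [(0, 0), (0, -1), (1, -1), (1, 0), (1, 1), (0, 1), (-1, 1)]
H-H contact: residue 0 @(0,0) - residue 3 @(1, 0)
H-H contact: residue 0 @(0,0) - residue 5 @(0, 1)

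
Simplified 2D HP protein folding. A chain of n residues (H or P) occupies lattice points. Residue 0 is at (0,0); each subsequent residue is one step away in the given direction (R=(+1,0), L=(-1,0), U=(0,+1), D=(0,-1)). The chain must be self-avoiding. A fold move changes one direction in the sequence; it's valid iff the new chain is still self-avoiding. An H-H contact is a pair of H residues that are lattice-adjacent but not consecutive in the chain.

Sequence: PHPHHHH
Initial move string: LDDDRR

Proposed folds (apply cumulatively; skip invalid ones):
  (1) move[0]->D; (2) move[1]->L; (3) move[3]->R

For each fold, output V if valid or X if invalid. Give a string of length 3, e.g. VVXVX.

Initial: LDDDRR -> [(0, 0), (-1, 0), (-1, -1), (-1, -2), (-1, -3), (0, -3), (1, -3)]
Fold 1: move[0]->D => DDDDRR VALID
Fold 2: move[1]->L => DLDDRR VALID
Fold 3: move[3]->R => DLDRRR VALID

Answer: VVV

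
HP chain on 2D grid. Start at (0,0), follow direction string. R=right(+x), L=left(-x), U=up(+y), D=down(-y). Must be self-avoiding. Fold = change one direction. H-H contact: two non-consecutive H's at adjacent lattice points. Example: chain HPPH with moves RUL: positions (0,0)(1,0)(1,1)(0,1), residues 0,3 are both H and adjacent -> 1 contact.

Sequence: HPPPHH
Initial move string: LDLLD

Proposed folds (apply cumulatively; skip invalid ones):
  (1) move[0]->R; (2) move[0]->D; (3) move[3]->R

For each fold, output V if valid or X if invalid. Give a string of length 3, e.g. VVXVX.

Initial: LDLLD -> [(0, 0), (-1, 0), (-1, -1), (-2, -1), (-3, -1), (-3, -2)]
Fold 1: move[0]->R => RDLLD VALID
Fold 2: move[0]->D => DDLLD VALID
Fold 3: move[3]->R => DDLRD INVALID (collision), skipped

Answer: VVX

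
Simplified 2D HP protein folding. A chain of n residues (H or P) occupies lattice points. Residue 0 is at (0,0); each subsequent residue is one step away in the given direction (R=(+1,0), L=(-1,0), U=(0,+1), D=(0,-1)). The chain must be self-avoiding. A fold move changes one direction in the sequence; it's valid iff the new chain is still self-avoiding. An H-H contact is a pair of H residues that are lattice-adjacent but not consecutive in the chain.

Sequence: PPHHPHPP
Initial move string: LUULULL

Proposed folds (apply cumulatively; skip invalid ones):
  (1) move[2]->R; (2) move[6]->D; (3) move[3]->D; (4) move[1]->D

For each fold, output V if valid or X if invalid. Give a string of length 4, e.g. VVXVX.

Answer: XVXX

Derivation:
Initial: LUULULL -> [(0, 0), (-1, 0), (-1, 1), (-1, 2), (-2, 2), (-2, 3), (-3, 3), (-4, 3)]
Fold 1: move[2]->R => LURLULL INVALID (collision), skipped
Fold 2: move[6]->D => LUULULD VALID
Fold 3: move[3]->D => LUUDULD INVALID (collision), skipped
Fold 4: move[1]->D => LDULULD INVALID (collision), skipped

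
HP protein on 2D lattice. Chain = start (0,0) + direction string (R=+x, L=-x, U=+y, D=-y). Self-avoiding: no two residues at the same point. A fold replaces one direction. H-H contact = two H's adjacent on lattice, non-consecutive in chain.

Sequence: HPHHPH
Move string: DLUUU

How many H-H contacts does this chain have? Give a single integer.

Positions: [(0, 0), (0, -1), (-1, -1), (-1, 0), (-1, 1), (-1, 2)]
H-H contact: residue 0 @(0,0) - residue 3 @(-1, 0)

Answer: 1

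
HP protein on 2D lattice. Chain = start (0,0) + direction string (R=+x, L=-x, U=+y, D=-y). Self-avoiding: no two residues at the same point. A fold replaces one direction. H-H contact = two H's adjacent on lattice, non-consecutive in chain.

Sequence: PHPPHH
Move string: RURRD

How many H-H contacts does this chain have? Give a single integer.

Positions: [(0, 0), (1, 0), (1, 1), (2, 1), (3, 1), (3, 0)]
No H-H contacts found.

Answer: 0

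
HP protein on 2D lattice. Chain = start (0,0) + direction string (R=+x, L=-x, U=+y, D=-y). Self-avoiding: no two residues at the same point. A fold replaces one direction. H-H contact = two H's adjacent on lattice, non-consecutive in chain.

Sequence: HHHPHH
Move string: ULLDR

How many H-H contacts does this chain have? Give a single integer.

Answer: 2

Derivation:
Positions: [(0, 0), (0, 1), (-1, 1), (-2, 1), (-2, 0), (-1, 0)]
H-H contact: residue 0 @(0,0) - residue 5 @(-1, 0)
H-H contact: residue 2 @(-1,1) - residue 5 @(-1, 0)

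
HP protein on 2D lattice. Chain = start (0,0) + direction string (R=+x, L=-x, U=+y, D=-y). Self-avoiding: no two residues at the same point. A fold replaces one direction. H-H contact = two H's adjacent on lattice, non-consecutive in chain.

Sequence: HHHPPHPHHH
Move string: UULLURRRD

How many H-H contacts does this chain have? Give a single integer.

Answer: 2

Derivation:
Positions: [(0, 0), (0, 1), (0, 2), (-1, 2), (-2, 2), (-2, 3), (-1, 3), (0, 3), (1, 3), (1, 2)]
H-H contact: residue 2 @(0,2) - residue 9 @(1, 2)
H-H contact: residue 2 @(0,2) - residue 7 @(0, 3)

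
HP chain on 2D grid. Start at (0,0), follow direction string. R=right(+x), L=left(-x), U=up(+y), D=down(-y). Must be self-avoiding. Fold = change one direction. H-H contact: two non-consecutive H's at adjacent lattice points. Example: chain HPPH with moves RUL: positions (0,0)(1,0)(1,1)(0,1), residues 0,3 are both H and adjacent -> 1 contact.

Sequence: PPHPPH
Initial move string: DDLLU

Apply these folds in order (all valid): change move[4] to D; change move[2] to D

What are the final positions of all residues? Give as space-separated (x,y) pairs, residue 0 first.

Initial moves: DDLLU
Fold: move[4]->D => DDLLD (positions: [(0, 0), (0, -1), (0, -2), (-1, -2), (-2, -2), (-2, -3)])
Fold: move[2]->D => DDDLD (positions: [(0, 0), (0, -1), (0, -2), (0, -3), (-1, -3), (-1, -4)])

Answer: (0,0) (0,-1) (0,-2) (0,-3) (-1,-3) (-1,-4)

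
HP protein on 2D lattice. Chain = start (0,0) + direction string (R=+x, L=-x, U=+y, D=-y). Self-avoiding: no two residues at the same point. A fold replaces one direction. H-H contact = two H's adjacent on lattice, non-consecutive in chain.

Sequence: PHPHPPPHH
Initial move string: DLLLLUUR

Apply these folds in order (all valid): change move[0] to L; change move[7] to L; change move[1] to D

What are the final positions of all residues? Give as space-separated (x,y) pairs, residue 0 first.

Answer: (0,0) (-1,0) (-1,-1) (-2,-1) (-3,-1) (-4,-1) (-4,0) (-4,1) (-5,1)

Derivation:
Initial moves: DLLLLUUR
Fold: move[0]->L => LLLLLUUR (positions: [(0, 0), (-1, 0), (-2, 0), (-3, 0), (-4, 0), (-5, 0), (-5, 1), (-5, 2), (-4, 2)])
Fold: move[7]->L => LLLLLUUL (positions: [(0, 0), (-1, 0), (-2, 0), (-3, 0), (-4, 0), (-5, 0), (-5, 1), (-5, 2), (-6, 2)])
Fold: move[1]->D => LDLLLUUL (positions: [(0, 0), (-1, 0), (-1, -1), (-2, -1), (-3, -1), (-4, -1), (-4, 0), (-4, 1), (-5, 1)])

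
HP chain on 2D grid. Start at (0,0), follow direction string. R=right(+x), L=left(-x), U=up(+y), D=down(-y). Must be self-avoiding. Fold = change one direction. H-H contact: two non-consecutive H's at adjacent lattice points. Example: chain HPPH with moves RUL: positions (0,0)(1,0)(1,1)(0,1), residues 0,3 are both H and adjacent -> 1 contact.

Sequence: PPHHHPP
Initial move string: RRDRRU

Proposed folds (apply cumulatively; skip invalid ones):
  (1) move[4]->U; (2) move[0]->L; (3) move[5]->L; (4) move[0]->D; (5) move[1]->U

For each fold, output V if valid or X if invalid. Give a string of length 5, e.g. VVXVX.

Initial: RRDRRU -> [(0, 0), (1, 0), (2, 0), (2, -1), (3, -1), (4, -1), (4, 0)]
Fold 1: move[4]->U => RRDRUU VALID
Fold 2: move[0]->L => LRDRUU INVALID (collision), skipped
Fold 3: move[5]->L => RRDRUL INVALID (collision), skipped
Fold 4: move[0]->D => DRDRUU VALID
Fold 5: move[1]->U => DUDRUU INVALID (collision), skipped

Answer: VXXVX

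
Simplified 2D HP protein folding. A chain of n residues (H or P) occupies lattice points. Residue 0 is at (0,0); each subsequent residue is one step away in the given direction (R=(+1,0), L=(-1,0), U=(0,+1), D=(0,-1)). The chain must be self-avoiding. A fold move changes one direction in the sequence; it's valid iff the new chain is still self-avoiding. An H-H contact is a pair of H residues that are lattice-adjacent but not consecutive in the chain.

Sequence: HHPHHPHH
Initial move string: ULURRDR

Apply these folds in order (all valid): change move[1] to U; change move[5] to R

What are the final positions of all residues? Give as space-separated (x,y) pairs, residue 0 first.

Initial moves: ULURRDR
Fold: move[1]->U => UUURRDR (positions: [(0, 0), (0, 1), (0, 2), (0, 3), (1, 3), (2, 3), (2, 2), (3, 2)])
Fold: move[5]->R => UUURRRR (positions: [(0, 0), (0, 1), (0, 2), (0, 3), (1, 3), (2, 3), (3, 3), (4, 3)])

Answer: (0,0) (0,1) (0,2) (0,3) (1,3) (2,3) (3,3) (4,3)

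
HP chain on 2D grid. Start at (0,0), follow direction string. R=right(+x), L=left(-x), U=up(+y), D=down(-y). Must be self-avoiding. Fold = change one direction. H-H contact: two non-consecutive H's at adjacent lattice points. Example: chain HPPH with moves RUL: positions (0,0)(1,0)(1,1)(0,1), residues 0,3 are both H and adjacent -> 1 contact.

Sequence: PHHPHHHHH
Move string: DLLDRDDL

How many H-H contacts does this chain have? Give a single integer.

Answer: 1

Derivation:
Positions: [(0, 0), (0, -1), (-1, -1), (-2, -1), (-2, -2), (-1, -2), (-1, -3), (-1, -4), (-2, -4)]
H-H contact: residue 2 @(-1,-1) - residue 5 @(-1, -2)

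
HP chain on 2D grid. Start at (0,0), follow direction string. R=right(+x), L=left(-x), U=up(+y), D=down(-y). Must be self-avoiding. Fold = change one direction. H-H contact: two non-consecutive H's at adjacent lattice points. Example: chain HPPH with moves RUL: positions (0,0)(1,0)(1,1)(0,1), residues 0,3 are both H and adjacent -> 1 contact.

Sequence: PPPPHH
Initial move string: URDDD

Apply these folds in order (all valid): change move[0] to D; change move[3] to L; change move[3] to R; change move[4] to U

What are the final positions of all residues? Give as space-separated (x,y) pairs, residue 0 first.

Answer: (0,0) (0,-1) (1,-1) (1,-2) (2,-2) (2,-1)

Derivation:
Initial moves: URDDD
Fold: move[0]->D => DRDDD (positions: [(0, 0), (0, -1), (1, -1), (1, -2), (1, -3), (1, -4)])
Fold: move[3]->L => DRDLD (positions: [(0, 0), (0, -1), (1, -1), (1, -2), (0, -2), (0, -3)])
Fold: move[3]->R => DRDRD (positions: [(0, 0), (0, -1), (1, -1), (1, -2), (2, -2), (2, -3)])
Fold: move[4]->U => DRDRU (positions: [(0, 0), (0, -1), (1, -1), (1, -2), (2, -2), (2, -1)])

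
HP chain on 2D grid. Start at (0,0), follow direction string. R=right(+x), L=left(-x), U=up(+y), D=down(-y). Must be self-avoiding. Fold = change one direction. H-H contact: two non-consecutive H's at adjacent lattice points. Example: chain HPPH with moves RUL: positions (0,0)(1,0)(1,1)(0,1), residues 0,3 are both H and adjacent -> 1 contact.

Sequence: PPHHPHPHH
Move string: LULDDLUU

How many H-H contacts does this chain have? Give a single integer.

Answer: 1

Derivation:
Positions: [(0, 0), (-1, 0), (-1, 1), (-2, 1), (-2, 0), (-2, -1), (-3, -1), (-3, 0), (-3, 1)]
H-H contact: residue 3 @(-2,1) - residue 8 @(-3, 1)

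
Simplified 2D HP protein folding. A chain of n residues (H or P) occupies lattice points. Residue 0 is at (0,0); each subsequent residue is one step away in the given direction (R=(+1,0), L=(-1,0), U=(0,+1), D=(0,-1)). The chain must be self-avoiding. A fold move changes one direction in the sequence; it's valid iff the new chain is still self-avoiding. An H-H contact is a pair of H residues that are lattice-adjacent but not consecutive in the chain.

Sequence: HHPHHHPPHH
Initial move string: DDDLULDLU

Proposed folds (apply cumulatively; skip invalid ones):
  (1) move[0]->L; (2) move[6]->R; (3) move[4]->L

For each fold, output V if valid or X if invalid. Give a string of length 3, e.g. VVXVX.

Answer: VXV

Derivation:
Initial: DDDLULDLU -> [(0, 0), (0, -1), (0, -2), (0, -3), (-1, -3), (-1, -2), (-2, -2), (-2, -3), (-3, -3), (-3, -2)]
Fold 1: move[0]->L => LDDLULDLU VALID
Fold 2: move[6]->R => LDDLULRLU INVALID (collision), skipped
Fold 3: move[4]->L => LDDLLLDLU VALID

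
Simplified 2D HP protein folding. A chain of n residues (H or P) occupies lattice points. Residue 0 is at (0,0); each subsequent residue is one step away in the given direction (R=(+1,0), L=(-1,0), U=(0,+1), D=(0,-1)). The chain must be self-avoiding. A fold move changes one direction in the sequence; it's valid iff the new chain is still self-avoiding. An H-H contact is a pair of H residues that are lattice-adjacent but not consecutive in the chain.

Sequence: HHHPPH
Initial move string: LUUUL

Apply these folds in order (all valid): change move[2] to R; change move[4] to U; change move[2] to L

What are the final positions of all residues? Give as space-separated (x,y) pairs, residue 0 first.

Answer: (0,0) (-1,0) (-1,1) (-2,1) (-2,2) (-2,3)

Derivation:
Initial moves: LUUUL
Fold: move[2]->R => LURUL (positions: [(0, 0), (-1, 0), (-1, 1), (0, 1), (0, 2), (-1, 2)])
Fold: move[4]->U => LURUU (positions: [(0, 0), (-1, 0), (-1, 1), (0, 1), (0, 2), (0, 3)])
Fold: move[2]->L => LULUU (positions: [(0, 0), (-1, 0), (-1, 1), (-2, 1), (-2, 2), (-2, 3)])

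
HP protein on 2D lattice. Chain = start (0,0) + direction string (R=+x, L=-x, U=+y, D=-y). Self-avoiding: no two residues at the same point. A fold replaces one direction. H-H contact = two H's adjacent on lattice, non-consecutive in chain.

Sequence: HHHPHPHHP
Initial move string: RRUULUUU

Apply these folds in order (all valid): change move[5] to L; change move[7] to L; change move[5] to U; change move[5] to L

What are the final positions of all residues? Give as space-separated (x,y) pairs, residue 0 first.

Initial moves: RRUULUUU
Fold: move[5]->L => RRUULLUU (positions: [(0, 0), (1, 0), (2, 0), (2, 1), (2, 2), (1, 2), (0, 2), (0, 3), (0, 4)])
Fold: move[7]->L => RRUULLUL (positions: [(0, 0), (1, 0), (2, 0), (2, 1), (2, 2), (1, 2), (0, 2), (0, 3), (-1, 3)])
Fold: move[5]->U => RRUULUUL (positions: [(0, 0), (1, 0), (2, 0), (2, 1), (2, 2), (1, 2), (1, 3), (1, 4), (0, 4)])
Fold: move[5]->L => RRUULLUL (positions: [(0, 0), (1, 0), (2, 0), (2, 1), (2, 2), (1, 2), (0, 2), (0, 3), (-1, 3)])

Answer: (0,0) (1,0) (2,0) (2,1) (2,2) (1,2) (0,2) (0,3) (-1,3)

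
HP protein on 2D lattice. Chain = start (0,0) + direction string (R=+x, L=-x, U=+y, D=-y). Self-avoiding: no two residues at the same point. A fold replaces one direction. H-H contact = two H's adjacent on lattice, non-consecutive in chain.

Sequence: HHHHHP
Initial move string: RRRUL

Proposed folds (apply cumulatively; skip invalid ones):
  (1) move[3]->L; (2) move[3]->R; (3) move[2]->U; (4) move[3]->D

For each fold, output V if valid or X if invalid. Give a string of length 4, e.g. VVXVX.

Initial: RRRUL -> [(0, 0), (1, 0), (2, 0), (3, 0), (3, 1), (2, 1)]
Fold 1: move[3]->L => RRRLL INVALID (collision), skipped
Fold 2: move[3]->R => RRRRL INVALID (collision), skipped
Fold 3: move[2]->U => RRUUL VALID
Fold 4: move[3]->D => RRUDL INVALID (collision), skipped

Answer: XXVX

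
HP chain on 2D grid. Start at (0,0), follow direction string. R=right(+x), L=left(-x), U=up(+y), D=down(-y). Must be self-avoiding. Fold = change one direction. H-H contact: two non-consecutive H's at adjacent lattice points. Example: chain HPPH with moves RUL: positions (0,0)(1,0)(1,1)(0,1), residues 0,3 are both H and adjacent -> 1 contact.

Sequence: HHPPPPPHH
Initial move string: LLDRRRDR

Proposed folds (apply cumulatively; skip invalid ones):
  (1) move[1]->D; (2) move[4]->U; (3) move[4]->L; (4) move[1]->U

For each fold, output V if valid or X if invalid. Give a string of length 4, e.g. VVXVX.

Answer: VVXX

Derivation:
Initial: LLDRRRDR -> [(0, 0), (-1, 0), (-2, 0), (-2, -1), (-1, -1), (0, -1), (1, -1), (1, -2), (2, -2)]
Fold 1: move[1]->D => LDDRRRDR VALID
Fold 2: move[4]->U => LDDRURDR VALID
Fold 3: move[4]->L => LDDRLRDR INVALID (collision), skipped
Fold 4: move[1]->U => LUDRURDR INVALID (collision), skipped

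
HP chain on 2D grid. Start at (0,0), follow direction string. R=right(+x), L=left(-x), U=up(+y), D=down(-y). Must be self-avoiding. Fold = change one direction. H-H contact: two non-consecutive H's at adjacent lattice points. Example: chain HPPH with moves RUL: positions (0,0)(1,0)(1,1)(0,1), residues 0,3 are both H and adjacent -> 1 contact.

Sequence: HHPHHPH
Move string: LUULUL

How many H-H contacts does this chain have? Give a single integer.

Answer: 0

Derivation:
Positions: [(0, 0), (-1, 0), (-1, 1), (-1, 2), (-2, 2), (-2, 3), (-3, 3)]
No H-H contacts found.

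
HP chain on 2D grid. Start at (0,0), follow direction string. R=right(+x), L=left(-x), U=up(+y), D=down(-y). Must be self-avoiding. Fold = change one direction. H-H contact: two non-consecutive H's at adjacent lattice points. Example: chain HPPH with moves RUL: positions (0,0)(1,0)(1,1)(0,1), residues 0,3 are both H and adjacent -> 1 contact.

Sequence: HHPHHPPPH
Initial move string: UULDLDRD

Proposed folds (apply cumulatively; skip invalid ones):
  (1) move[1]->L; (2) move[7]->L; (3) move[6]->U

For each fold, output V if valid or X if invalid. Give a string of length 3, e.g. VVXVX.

Initial: UULDLDRD -> [(0, 0), (0, 1), (0, 2), (-1, 2), (-1, 1), (-2, 1), (-2, 0), (-1, 0), (-1, -1)]
Fold 1: move[1]->L => ULLDLDRD VALID
Fold 2: move[7]->L => ULLDLDRL INVALID (collision), skipped
Fold 3: move[6]->U => ULLDLDUD INVALID (collision), skipped

Answer: VXX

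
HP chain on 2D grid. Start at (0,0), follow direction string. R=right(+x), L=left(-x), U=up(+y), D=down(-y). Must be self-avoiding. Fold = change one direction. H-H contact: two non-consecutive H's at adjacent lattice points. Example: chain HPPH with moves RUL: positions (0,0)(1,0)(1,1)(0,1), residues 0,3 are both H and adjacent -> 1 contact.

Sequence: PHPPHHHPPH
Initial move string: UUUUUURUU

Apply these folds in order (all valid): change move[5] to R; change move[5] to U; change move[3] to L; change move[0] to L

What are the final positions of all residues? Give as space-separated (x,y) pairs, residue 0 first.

Answer: (0,0) (-1,0) (-1,1) (-1,2) (-2,2) (-2,3) (-2,4) (-1,4) (-1,5) (-1,6)

Derivation:
Initial moves: UUUUUURUU
Fold: move[5]->R => UUUUURRUU (positions: [(0, 0), (0, 1), (0, 2), (0, 3), (0, 4), (0, 5), (1, 5), (2, 5), (2, 6), (2, 7)])
Fold: move[5]->U => UUUUUURUU (positions: [(0, 0), (0, 1), (0, 2), (0, 3), (0, 4), (0, 5), (0, 6), (1, 6), (1, 7), (1, 8)])
Fold: move[3]->L => UUULUURUU (positions: [(0, 0), (0, 1), (0, 2), (0, 3), (-1, 3), (-1, 4), (-1, 5), (0, 5), (0, 6), (0, 7)])
Fold: move[0]->L => LUULUURUU (positions: [(0, 0), (-1, 0), (-1, 1), (-1, 2), (-2, 2), (-2, 3), (-2, 4), (-1, 4), (-1, 5), (-1, 6)])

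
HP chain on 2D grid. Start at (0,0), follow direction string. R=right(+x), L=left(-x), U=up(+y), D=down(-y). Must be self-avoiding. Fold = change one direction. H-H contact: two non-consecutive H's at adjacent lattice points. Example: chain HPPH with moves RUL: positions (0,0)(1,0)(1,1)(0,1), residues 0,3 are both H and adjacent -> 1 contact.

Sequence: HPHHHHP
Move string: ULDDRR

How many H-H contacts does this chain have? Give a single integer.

Positions: [(0, 0), (0, 1), (-1, 1), (-1, 0), (-1, -1), (0, -1), (1, -1)]
H-H contact: residue 0 @(0,0) - residue 3 @(-1, 0)
H-H contact: residue 0 @(0,0) - residue 5 @(0, -1)

Answer: 2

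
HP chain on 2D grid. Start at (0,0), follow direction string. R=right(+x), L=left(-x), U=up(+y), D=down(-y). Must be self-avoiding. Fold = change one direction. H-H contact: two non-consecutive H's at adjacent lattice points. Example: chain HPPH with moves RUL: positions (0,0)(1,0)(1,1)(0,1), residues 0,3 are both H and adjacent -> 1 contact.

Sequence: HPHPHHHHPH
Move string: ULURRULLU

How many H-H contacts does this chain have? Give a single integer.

Answer: 1

Derivation:
Positions: [(0, 0), (0, 1), (-1, 1), (-1, 2), (0, 2), (1, 2), (1, 3), (0, 3), (-1, 3), (-1, 4)]
H-H contact: residue 4 @(0,2) - residue 7 @(0, 3)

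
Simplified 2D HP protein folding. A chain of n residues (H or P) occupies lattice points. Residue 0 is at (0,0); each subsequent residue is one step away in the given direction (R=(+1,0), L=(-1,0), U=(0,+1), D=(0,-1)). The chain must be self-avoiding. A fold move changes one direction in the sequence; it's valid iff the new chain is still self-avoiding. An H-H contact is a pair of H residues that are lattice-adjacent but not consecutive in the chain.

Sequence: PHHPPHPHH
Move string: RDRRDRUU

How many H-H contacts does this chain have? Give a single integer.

Answer: 0

Derivation:
Positions: [(0, 0), (1, 0), (1, -1), (2, -1), (3, -1), (3, -2), (4, -2), (4, -1), (4, 0)]
No H-H contacts found.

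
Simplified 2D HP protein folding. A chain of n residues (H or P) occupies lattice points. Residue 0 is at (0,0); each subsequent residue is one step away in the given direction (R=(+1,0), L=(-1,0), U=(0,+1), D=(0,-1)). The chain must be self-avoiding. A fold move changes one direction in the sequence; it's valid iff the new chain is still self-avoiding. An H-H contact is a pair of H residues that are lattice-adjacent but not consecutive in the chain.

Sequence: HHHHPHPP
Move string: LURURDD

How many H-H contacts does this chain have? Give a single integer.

Positions: [(0, 0), (-1, 0), (-1, 1), (0, 1), (0, 2), (1, 2), (1, 1), (1, 0)]
H-H contact: residue 0 @(0,0) - residue 3 @(0, 1)

Answer: 1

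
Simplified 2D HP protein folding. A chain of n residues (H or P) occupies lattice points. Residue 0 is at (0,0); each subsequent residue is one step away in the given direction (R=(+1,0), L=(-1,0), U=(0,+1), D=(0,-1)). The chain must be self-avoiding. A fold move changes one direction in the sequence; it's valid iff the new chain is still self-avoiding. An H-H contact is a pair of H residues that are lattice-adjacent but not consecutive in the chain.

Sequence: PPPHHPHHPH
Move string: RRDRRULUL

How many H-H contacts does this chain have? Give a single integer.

Positions: [(0, 0), (1, 0), (2, 0), (2, -1), (3, -1), (4, -1), (4, 0), (3, 0), (3, 1), (2, 1)]
H-H contact: residue 4 @(3,-1) - residue 7 @(3, 0)

Answer: 1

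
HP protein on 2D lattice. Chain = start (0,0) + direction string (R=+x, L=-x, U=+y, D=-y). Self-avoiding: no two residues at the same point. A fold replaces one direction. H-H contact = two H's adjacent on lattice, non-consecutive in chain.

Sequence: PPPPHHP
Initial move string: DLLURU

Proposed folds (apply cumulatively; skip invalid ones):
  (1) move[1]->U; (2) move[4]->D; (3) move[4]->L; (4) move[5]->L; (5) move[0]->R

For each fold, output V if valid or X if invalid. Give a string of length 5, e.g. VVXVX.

Answer: XXVVX

Derivation:
Initial: DLLURU -> [(0, 0), (0, -1), (-1, -1), (-2, -1), (-2, 0), (-1, 0), (-1, 1)]
Fold 1: move[1]->U => DULURU INVALID (collision), skipped
Fold 2: move[4]->D => DLLUDU INVALID (collision), skipped
Fold 3: move[4]->L => DLLULU VALID
Fold 4: move[5]->L => DLLULL VALID
Fold 5: move[0]->R => RLLULL INVALID (collision), skipped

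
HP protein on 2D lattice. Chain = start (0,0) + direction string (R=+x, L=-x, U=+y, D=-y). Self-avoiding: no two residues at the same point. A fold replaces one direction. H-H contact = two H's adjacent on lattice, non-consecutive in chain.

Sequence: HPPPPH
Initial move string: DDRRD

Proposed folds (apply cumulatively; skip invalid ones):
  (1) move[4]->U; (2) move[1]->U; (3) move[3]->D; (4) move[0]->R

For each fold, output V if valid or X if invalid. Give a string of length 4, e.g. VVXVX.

Answer: VXXV

Derivation:
Initial: DDRRD -> [(0, 0), (0, -1), (0, -2), (1, -2), (2, -2), (2, -3)]
Fold 1: move[4]->U => DDRRU VALID
Fold 2: move[1]->U => DURRU INVALID (collision), skipped
Fold 3: move[3]->D => DDRDU INVALID (collision), skipped
Fold 4: move[0]->R => RDRRU VALID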